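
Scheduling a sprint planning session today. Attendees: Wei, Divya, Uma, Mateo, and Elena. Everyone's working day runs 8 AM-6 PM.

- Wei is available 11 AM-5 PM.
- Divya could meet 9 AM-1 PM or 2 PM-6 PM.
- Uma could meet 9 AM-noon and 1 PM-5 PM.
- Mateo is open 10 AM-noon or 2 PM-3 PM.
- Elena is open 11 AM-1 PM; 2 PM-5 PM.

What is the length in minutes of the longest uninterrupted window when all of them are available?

60

Wei ∩ Divya: 11:00-13:00, 14:00-17:00.
Wei ∩ Divya ∩ Uma: 11:00-12:00, 14:00-17:00.
Wei ∩ Divya ∩ Uma ∩ Mateo: 11:00-12:00, 14:00-15:00.
Wei ∩ Divya ∩ Uma ∩ Mateo ∩ Elena: 11:00-12:00, 14:00-15:00.
The longest is 11:00-12:00 at 60 minutes.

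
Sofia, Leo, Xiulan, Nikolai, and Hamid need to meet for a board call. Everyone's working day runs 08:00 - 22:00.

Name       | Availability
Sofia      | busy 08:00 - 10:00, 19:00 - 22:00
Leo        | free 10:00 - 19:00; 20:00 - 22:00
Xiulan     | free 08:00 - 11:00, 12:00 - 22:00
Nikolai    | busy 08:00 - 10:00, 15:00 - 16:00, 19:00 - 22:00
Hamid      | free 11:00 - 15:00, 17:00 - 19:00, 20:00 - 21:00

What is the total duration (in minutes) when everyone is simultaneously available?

300

Sofia free: 10:00-19:00 (invert busy blocks within the working day).
Leo free: 10:00-19:00, 20:00-22:00.
Xiulan free: 08:00-11:00, 12:00-22:00.
Nikolai free: 10:00-15:00, 16:00-19:00 (invert busy blocks within the working day).
Hamid free: 11:00-15:00, 17:00-19:00, 20:00-21:00.
Sofia ∩ Leo: 10:00-19:00.
Sofia ∩ Leo ∩ Xiulan: 10:00-11:00, 12:00-19:00.
Sofia ∩ Leo ∩ Xiulan ∩ Nikolai: 10:00-11:00, 12:00-15:00, 16:00-19:00.
Sofia ∩ Leo ∩ Xiulan ∩ Nikolai ∩ Hamid: 12:00-15:00, 17:00-19:00.
Summing the common windows: 180 + 120 = 300 minutes.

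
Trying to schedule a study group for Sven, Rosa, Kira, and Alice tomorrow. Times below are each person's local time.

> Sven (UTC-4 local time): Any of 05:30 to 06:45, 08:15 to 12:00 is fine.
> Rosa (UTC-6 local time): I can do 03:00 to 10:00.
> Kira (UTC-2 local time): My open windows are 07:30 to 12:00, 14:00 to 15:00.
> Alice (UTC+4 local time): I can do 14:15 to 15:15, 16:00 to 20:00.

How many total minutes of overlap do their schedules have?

Sven in UTC: 09:30-10:45, 12:15-16:00 (add 4h to convert from UTC-4).
Rosa in UTC: 09:00-16:00 (add 6h to convert from UTC-6).
Kira in UTC: 09:30-14:00, 16:00-17:00 (add 2h to convert from UTC-2).
Alice in UTC: 10:15-11:15, 12:00-16:00 (subtract 4h to convert from UTC+4).
Sven ∩ Rosa: 09:30-10:45, 12:15-16:00.
Sven ∩ Rosa ∩ Kira: 09:30-10:45, 12:15-14:00.
Sven ∩ Rosa ∩ Kira ∩ Alice: 10:15-10:45, 12:15-14:00.
Summing the common windows: 30 + 105 = 135 minutes.

135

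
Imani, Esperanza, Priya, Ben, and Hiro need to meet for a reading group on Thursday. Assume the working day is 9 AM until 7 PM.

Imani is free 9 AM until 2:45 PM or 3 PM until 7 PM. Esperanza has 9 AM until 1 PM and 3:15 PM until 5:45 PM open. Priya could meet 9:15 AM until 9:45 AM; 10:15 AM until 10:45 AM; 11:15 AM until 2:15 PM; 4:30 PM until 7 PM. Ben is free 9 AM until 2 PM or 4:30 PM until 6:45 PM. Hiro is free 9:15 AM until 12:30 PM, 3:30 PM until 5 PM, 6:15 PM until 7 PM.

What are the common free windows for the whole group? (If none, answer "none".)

09:15-09:45, 10:15-10:45, 11:15-12:30, 16:30-17:00

Imani ∩ Esperanza: 09:00-13:00, 15:15-17:45.
Imani ∩ Esperanza ∩ Priya: 09:15-09:45, 10:15-10:45, 11:15-13:00, 16:30-17:45.
Imani ∩ Esperanza ∩ Priya ∩ Ben: 09:15-09:45, 10:15-10:45, 11:15-13:00, 16:30-17:45.
Imani ∩ Esperanza ∩ Priya ∩ Ben ∩ Hiro: 09:15-09:45, 10:15-10:45, 11:15-12:30, 16:30-17:00.
So the common availability across everyone is 09:15-09:45, 10:15-10:45, 11:15-12:30, 16:30-17:00.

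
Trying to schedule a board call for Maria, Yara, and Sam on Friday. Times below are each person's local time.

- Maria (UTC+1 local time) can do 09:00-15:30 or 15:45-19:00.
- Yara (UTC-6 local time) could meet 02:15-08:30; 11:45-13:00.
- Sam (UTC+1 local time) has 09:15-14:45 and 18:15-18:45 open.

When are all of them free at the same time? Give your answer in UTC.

Maria in UTC: 08:00-14:30, 14:45-18:00 (subtract 1h to convert from UTC+1).
Yara in UTC: 08:15-14:30, 17:45-19:00 (add 6h to convert from UTC-6).
Sam in UTC: 08:15-13:45, 17:15-17:45 (subtract 1h to convert from UTC+1).
Maria ∩ Yara: 08:15-14:30, 17:45-18:00.
Maria ∩ Yara ∩ Sam: 08:15-13:45.

08:15-13:45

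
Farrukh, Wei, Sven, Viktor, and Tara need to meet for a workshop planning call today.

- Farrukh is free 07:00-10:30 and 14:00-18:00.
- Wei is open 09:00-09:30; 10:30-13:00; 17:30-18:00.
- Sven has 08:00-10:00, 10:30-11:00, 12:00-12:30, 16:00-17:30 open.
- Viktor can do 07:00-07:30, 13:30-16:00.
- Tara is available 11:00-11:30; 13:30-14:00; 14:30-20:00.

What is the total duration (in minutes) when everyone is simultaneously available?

Farrukh ∩ Wei: 09:00-09:30, 17:30-18:00.
Farrukh ∩ Wei ∩ Sven: 09:00-09:30.
Farrukh ∩ Wei ∩ Sven ∩ Viktor: ∅.
Farrukh ∩ Wei ∩ Sven ∩ Viktor ∩ Tara: ∅.
There is no time when everyone is free.
There is no common window, so the total is 0 minutes.

0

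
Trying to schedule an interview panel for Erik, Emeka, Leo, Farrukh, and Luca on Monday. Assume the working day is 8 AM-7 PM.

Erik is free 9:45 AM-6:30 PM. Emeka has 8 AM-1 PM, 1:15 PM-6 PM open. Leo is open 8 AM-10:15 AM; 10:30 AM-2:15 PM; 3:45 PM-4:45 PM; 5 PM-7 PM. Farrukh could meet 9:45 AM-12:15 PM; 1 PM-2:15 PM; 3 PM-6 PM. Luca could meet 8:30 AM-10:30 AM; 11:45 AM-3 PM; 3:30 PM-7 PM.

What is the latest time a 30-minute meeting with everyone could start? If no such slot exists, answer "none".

17:30

Erik ∩ Emeka: 09:45-13:00, 13:15-18:00.
Erik ∩ Emeka ∩ Leo: 09:45-10:15, 10:30-13:00, 13:15-14:15, 15:45-16:45, 17:00-18:00.
Erik ∩ Emeka ∩ Leo ∩ Farrukh: 09:45-10:15, 10:30-12:15, 13:15-14:15, 15:45-16:45, 17:00-18:00.
Erik ∩ Emeka ∩ Leo ∩ Farrukh ∩ Luca: 09:45-10:15, 11:45-12:15, 13:15-14:15, 15:45-16:45, 17:00-18:00.
The last common window of at least 30 minutes is 17:00-18:00; a 30-minute meeting can start as late as 17:30 and still end by 18:00.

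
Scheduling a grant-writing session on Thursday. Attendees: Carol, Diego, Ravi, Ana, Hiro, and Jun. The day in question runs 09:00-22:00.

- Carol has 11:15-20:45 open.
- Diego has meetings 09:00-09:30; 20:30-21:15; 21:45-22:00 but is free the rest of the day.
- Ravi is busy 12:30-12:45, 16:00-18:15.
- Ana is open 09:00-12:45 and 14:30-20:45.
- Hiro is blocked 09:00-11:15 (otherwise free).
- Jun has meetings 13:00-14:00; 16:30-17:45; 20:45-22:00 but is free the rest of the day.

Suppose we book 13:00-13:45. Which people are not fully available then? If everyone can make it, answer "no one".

Ana, Jun

Carol free: 11:15-20:45.
Diego free: 09:30-20:30, 21:15-21:45 (invert busy blocks within the working day).
Ravi free: 09:00-12:30, 12:45-16:00, 18:15-22:00 (invert busy blocks within the working day).
Ana free: 09:00-12:45, 14:30-20:45.
Hiro free: 11:15-22:00 (invert busy blocks within the working day).
Jun free: 09:00-13:00, 14:00-16:30, 17:45-20:45 (invert busy blocks within the working day).
Carol: free for 13:00-13:45. Diego: free for 13:00-13:45. Ravi: free for 13:00-13:45. Ana: not fully free for 13:00-13:45. Hiro: free for 13:00-13:45. Jun: not fully free for 13:00-13:45.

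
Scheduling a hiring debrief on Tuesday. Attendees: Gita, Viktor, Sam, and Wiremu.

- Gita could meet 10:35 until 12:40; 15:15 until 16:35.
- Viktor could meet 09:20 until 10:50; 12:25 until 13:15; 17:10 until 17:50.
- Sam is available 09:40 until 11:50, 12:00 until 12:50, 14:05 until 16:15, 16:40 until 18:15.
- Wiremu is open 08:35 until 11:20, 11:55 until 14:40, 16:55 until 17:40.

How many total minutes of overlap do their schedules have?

30

Gita ∩ Viktor: 10:35-10:50, 12:25-12:40.
Gita ∩ Viktor ∩ Sam: 10:35-10:50, 12:25-12:40.
Gita ∩ Viktor ∩ Sam ∩ Wiremu: 10:35-10:50, 12:25-12:40.
Summing the common windows: 15 + 15 = 30 minutes.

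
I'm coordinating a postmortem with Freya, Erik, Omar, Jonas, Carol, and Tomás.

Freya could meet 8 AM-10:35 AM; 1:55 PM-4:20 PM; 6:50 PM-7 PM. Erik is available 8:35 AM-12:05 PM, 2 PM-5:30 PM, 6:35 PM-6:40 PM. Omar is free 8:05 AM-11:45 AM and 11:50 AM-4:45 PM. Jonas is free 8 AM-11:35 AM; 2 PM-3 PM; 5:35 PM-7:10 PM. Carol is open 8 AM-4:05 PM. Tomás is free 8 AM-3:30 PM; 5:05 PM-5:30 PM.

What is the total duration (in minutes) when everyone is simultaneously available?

180

Freya ∩ Erik: 08:35-10:35, 14:00-16:20.
Freya ∩ Erik ∩ Omar: 08:35-10:35, 14:00-16:20.
Freya ∩ Erik ∩ Omar ∩ Jonas: 08:35-10:35, 14:00-15:00.
Freya ∩ Erik ∩ Omar ∩ Jonas ∩ Carol: 08:35-10:35, 14:00-15:00.
Freya ∩ Erik ∩ Omar ∩ Jonas ∩ Carol ∩ Tomás: 08:35-10:35, 14:00-15:00.
Summing the common windows: 120 + 60 = 180 minutes.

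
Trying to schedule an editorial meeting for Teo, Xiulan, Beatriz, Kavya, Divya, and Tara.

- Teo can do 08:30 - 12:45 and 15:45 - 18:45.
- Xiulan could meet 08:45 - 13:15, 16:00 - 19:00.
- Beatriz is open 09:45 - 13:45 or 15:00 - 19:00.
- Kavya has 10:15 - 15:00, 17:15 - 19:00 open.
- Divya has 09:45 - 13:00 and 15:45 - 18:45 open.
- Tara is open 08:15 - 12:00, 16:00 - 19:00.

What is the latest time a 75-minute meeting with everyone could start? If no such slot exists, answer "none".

17:30

Teo ∩ Xiulan: 08:45-12:45, 16:00-18:45.
Teo ∩ Xiulan ∩ Beatriz: 09:45-12:45, 16:00-18:45.
Teo ∩ Xiulan ∩ Beatriz ∩ Kavya: 10:15-12:45, 17:15-18:45.
Teo ∩ Xiulan ∩ Beatriz ∩ Kavya ∩ Divya: 10:15-12:45, 17:15-18:45.
Teo ∩ Xiulan ∩ Beatriz ∩ Kavya ∩ Divya ∩ Tara: 10:15-12:00, 17:15-18:45.
So the common availability across everyone is 10:15-12:00, 17:15-18:45.
The last common window of at least 75 minutes is 17:15-18:45; a 75-minute meeting can start as late as 17:30 and still end by 18:45.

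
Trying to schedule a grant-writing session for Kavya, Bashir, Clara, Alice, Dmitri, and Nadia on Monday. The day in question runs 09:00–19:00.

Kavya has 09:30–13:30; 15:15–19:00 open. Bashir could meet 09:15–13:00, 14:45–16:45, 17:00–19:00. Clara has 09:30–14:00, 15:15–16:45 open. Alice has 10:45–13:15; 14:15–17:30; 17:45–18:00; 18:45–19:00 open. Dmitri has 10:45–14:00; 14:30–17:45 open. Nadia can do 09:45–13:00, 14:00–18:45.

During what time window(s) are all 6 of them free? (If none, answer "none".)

Kavya ∩ Bashir: 09:30-13:00, 15:15-16:45, 17:00-19:00.
Kavya ∩ Bashir ∩ Clara: 09:30-13:00, 15:15-16:45.
Kavya ∩ Bashir ∩ Clara ∩ Alice: 10:45-13:00, 15:15-16:45.
Kavya ∩ Bashir ∩ Clara ∩ Alice ∩ Dmitri: 10:45-13:00, 15:15-16:45.
Kavya ∩ Bashir ∩ Clara ∩ Alice ∩ Dmitri ∩ Nadia: 10:45-13:00, 15:15-16:45.

10:45-13:00, 15:15-16:45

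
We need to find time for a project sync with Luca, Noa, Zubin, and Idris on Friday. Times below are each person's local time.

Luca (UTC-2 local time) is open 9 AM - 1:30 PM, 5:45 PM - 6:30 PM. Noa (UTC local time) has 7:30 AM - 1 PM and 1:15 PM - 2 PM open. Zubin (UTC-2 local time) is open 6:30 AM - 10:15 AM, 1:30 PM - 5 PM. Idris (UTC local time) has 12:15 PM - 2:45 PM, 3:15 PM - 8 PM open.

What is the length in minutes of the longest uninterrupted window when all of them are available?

Luca in UTC: 11:00-15:30, 19:45-20:30 (add 2h to convert from UTC-2).
Noa in UTC: 07:30-13:00, 13:15-14:00.
Zubin in UTC: 08:30-12:15, 15:30-19:00 (add 2h to convert from UTC-2).
Idris in UTC: 12:15-14:45, 15:15-20:00.
Luca ∩ Noa: 11:00-13:00, 13:15-14:00.
Luca ∩ Noa ∩ Zubin: 11:00-12:15.
Luca ∩ Noa ∩ Zubin ∩ Idris: ∅.
There is no time when everyone is free.
No common window exists, so the longest block is 0 minutes.

0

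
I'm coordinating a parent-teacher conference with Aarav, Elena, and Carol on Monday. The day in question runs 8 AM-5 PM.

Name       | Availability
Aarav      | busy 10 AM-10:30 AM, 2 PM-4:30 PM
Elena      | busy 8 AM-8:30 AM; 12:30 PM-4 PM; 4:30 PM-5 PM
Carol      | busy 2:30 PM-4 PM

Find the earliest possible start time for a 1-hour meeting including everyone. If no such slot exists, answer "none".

Aarav free: 08:00-10:00, 10:30-14:00, 16:30-17:00 (invert busy blocks within the working day).
Elena free: 08:30-12:30, 16:00-16:30 (invert busy blocks within the working day).
Carol free: 08:00-14:30, 16:00-17:00 (invert busy blocks within the working day).
Aarav ∩ Elena: 08:30-10:00, 10:30-12:30.
Aarav ∩ Elena ∩ Carol: 08:30-10:00, 10:30-12:30.
The first common window of at least 60 minutes is 08:30-10:00, so the earliest start is 08:30.

08:30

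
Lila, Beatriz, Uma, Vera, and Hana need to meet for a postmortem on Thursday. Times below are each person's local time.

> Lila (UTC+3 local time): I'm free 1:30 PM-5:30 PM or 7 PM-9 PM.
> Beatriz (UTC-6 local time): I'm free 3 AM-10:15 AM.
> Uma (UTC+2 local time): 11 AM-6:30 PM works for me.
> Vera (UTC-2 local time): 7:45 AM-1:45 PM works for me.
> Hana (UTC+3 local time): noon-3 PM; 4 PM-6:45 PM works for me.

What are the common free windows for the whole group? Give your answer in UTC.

10:30-12:00, 13:00-14:30

Lila in UTC: 10:30-14:30, 16:00-18:00 (subtract 3h to convert from UTC+3).
Beatriz in UTC: 09:00-16:15 (add 6h to convert from UTC-6).
Uma in UTC: 09:00-16:30 (subtract 2h to convert from UTC+2).
Vera in UTC: 09:45-15:45 (add 2h to convert from UTC-2).
Hana in UTC: 09:00-12:00, 13:00-15:45 (subtract 3h to convert from UTC+3).
Lila ∩ Beatriz: 10:30-14:30, 16:00-16:15.
Lila ∩ Beatriz ∩ Uma: 10:30-14:30, 16:00-16:15.
Lila ∩ Beatriz ∩ Uma ∩ Vera: 10:30-14:30.
Lila ∩ Beatriz ∩ Uma ∩ Vera ∩ Hana: 10:30-12:00, 13:00-14:30.
So the common availability across everyone is 10:30-12:00, 13:00-14:30.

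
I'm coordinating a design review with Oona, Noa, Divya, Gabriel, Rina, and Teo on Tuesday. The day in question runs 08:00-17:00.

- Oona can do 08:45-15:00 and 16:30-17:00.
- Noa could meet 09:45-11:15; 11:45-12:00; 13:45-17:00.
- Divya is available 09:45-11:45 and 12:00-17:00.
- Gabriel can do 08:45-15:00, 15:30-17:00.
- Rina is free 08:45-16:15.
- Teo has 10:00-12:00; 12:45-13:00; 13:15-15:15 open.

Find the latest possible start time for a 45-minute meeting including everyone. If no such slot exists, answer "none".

14:15

Oona ∩ Noa: 09:45-11:15, 11:45-12:00, 13:45-15:00, 16:30-17:00.
Oona ∩ Noa ∩ Divya: 09:45-11:15, 13:45-15:00, 16:30-17:00.
Oona ∩ Noa ∩ Divya ∩ Gabriel: 09:45-11:15, 13:45-15:00, 16:30-17:00.
Oona ∩ Noa ∩ Divya ∩ Gabriel ∩ Rina: 09:45-11:15, 13:45-15:00.
Oona ∩ Noa ∩ Divya ∩ Gabriel ∩ Rina ∩ Teo: 10:00-11:15, 13:45-15:00.
So the common availability across everyone is 10:00-11:15, 13:45-15:00.
The last common window of at least 45 minutes is 13:45-15:00; a 45-minute meeting can start as late as 14:15 and still end by 15:00.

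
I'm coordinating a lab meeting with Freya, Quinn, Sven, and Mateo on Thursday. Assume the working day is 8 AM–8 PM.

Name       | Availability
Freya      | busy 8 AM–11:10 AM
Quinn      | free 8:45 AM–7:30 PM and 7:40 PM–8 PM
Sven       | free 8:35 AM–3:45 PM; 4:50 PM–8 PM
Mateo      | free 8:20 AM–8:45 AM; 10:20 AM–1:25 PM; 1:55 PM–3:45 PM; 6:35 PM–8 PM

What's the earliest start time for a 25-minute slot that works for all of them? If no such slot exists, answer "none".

Freya free: 11:10-20:00 (invert busy blocks within the working day).
Quinn free: 08:45-19:30, 19:40-20:00.
Sven free: 08:35-15:45, 16:50-20:00.
Mateo free: 08:20-08:45, 10:20-13:25, 13:55-15:45, 18:35-20:00.
Freya ∩ Quinn: 11:10-19:30, 19:40-20:00.
Freya ∩ Quinn ∩ Sven: 11:10-15:45, 16:50-19:30, 19:40-20:00.
Freya ∩ Quinn ∩ Sven ∩ Mateo: 11:10-13:25, 13:55-15:45, 18:35-19:30, 19:40-20:00.
The first common window of at least 25 minutes is 11:10-13:25, so the earliest start is 11:10.

11:10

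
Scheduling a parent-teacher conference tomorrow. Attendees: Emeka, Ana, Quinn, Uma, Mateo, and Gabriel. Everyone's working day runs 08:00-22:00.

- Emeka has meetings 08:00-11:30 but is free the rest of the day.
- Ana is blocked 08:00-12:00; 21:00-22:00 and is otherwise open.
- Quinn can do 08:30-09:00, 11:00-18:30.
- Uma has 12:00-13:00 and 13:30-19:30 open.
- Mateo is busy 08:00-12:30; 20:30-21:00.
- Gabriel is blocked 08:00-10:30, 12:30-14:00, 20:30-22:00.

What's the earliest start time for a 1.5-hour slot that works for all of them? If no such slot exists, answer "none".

14:00

Emeka free: 11:30-22:00 (invert busy blocks within the working day).
Ana free: 12:00-21:00 (invert busy blocks within the working day).
Quinn free: 08:30-09:00, 11:00-18:30.
Uma free: 12:00-13:00, 13:30-19:30.
Mateo free: 12:30-20:30, 21:00-22:00 (invert busy blocks within the working day).
Gabriel free: 10:30-12:30, 14:00-20:30 (invert busy blocks within the working day).
Emeka ∩ Ana: 12:00-21:00.
Emeka ∩ Ana ∩ Quinn: 12:00-18:30.
Emeka ∩ Ana ∩ Quinn ∩ Uma: 12:00-13:00, 13:30-18:30.
Emeka ∩ Ana ∩ Quinn ∩ Uma ∩ Mateo: 12:30-13:00, 13:30-18:30.
Emeka ∩ Ana ∩ Quinn ∩ Uma ∩ Mateo ∩ Gabriel: 14:00-18:30.
The first common window of at least 90 minutes is 14:00-18:30, so the earliest start is 14:00.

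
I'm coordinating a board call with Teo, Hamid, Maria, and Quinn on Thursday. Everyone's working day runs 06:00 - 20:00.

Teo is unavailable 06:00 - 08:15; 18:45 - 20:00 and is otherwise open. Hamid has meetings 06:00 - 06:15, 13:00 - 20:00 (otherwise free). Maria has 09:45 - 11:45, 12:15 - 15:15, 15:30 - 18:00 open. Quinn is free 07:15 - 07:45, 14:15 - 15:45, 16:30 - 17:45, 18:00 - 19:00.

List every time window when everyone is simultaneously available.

Teo free: 08:15-18:45 (invert busy blocks within the working day).
Hamid free: 06:15-13:00 (invert busy blocks within the working day).
Maria free: 09:45-11:45, 12:15-15:15, 15:30-18:00.
Quinn free: 07:15-07:45, 14:15-15:45, 16:30-17:45, 18:00-19:00.
Teo ∩ Hamid: 08:15-13:00.
Teo ∩ Hamid ∩ Maria: 09:45-11:45, 12:15-13:00.
Teo ∩ Hamid ∩ Maria ∩ Quinn: ∅.
There is no time when everyone is free.

none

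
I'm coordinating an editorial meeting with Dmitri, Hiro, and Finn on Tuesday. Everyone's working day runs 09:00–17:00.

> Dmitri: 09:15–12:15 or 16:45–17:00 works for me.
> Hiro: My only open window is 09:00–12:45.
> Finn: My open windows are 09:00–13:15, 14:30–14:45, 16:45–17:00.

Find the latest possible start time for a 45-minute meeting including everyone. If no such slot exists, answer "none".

11:30

Dmitri ∩ Hiro: 09:15-12:15.
Dmitri ∩ Hiro ∩ Finn: 09:15-12:15.
The last common window of at least 45 minutes is 09:15-12:15; a 45-minute meeting can start as late as 11:30 and still end by 12:15.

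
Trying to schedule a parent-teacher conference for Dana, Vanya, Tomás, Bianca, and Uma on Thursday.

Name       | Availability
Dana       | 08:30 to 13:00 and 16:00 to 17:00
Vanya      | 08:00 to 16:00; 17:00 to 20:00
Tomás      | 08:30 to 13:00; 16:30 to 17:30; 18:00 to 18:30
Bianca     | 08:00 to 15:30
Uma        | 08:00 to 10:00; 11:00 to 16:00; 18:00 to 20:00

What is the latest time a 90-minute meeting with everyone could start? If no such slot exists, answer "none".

11:30

Dana ∩ Vanya: 08:30-13:00.
Dana ∩ Vanya ∩ Tomás: 08:30-13:00.
Dana ∩ Vanya ∩ Tomás ∩ Bianca: 08:30-13:00.
Dana ∩ Vanya ∩ Tomás ∩ Bianca ∩ Uma: 08:30-10:00, 11:00-13:00.
The last common window of at least 90 minutes is 11:00-13:00; a 90-minute meeting can start as late as 11:30 and still end by 13:00.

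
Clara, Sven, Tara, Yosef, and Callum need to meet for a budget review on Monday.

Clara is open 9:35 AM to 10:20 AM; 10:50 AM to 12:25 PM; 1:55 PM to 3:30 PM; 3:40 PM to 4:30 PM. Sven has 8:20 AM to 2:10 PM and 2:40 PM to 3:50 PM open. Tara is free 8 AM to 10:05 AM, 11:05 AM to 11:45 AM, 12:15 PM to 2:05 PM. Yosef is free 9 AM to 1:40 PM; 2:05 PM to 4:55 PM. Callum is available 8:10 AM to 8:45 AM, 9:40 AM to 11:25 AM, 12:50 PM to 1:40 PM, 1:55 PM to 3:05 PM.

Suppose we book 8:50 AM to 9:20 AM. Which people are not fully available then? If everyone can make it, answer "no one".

Clara: not fully free for 08:50-09:20. Sven: free for 08:50-09:20. Tara: free for 08:50-09:20. Yosef: not fully free for 08:50-09:20. Callum: not fully free for 08:50-09:20.

Callum, Clara, Yosef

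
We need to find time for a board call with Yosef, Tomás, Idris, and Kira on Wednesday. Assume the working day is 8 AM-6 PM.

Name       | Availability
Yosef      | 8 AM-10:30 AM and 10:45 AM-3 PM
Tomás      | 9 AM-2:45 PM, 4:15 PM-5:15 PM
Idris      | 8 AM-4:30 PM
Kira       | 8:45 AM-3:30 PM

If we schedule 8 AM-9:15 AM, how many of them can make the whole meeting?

2

Yosef and Idris can make the full 08:00-09:15 slot — that's 2.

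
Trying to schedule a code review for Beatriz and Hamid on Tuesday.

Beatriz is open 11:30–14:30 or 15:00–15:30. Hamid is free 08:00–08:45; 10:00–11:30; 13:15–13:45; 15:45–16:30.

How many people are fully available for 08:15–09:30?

0

nobody can make the full 08:15-09:30 slot — that's 0.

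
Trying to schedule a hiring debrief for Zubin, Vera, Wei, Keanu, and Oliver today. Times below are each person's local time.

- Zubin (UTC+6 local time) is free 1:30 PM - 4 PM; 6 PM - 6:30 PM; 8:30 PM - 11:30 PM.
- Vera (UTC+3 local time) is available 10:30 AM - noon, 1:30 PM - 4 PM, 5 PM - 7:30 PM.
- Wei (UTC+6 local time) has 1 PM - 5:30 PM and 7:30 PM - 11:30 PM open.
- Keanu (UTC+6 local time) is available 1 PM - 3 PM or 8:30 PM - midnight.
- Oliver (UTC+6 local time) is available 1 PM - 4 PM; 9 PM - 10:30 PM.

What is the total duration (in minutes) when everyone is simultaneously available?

180

Zubin in UTC: 07:30-10:00, 12:00-12:30, 14:30-17:30 (subtract 6h to convert from UTC+6).
Vera in UTC: 07:30-09:00, 10:30-13:00, 14:00-16:30 (subtract 3h to convert from UTC+3).
Wei in UTC: 07:00-11:30, 13:30-17:30 (subtract 6h to convert from UTC+6).
Keanu in UTC: 07:00-09:00, 14:30-18:00 (subtract 6h to convert from UTC+6).
Oliver in UTC: 07:00-10:00, 15:00-16:30 (subtract 6h to convert from UTC+6).
Zubin ∩ Vera: 07:30-09:00, 12:00-12:30, 14:30-16:30.
Zubin ∩ Vera ∩ Wei: 07:30-09:00, 14:30-16:30.
Zubin ∩ Vera ∩ Wei ∩ Keanu: 07:30-09:00, 14:30-16:30.
Zubin ∩ Vera ∩ Wei ∩ Keanu ∩ Oliver: 07:30-09:00, 15:00-16:30.
Summing the common windows: 90 + 90 = 180 minutes.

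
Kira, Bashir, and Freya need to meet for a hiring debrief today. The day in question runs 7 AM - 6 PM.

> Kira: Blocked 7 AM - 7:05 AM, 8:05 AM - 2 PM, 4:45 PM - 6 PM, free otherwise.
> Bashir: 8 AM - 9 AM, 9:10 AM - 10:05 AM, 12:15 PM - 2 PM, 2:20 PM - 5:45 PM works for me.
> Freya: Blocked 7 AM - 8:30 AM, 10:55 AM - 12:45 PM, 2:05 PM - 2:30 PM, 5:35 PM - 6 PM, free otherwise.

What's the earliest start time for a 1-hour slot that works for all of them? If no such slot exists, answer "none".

Kira free: 07:05-08:05, 14:00-16:45 (invert busy blocks within the working day).
Bashir free: 08:00-09:00, 09:10-10:05, 12:15-14:00, 14:20-17:45.
Freya free: 08:30-10:55, 12:45-14:05, 14:30-17:35 (invert busy blocks within the working day).
Kira ∩ Bashir: 08:00-08:05, 14:20-16:45.
Kira ∩ Bashir ∩ Freya: 14:30-16:45.
So the common availability across everyone is 14:30-16:45.
The first common window of at least 60 minutes is 14:30-16:45, so the earliest start is 14:30.

14:30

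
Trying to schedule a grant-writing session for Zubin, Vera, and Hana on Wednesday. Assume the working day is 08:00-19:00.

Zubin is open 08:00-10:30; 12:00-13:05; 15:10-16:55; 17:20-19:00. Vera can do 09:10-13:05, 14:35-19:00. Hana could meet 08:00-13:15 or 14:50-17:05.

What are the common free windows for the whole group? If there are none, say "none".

Zubin ∩ Vera: 09:10-10:30, 12:00-13:05, 15:10-16:55, 17:20-19:00.
Zubin ∩ Vera ∩ Hana: 09:10-10:30, 12:00-13:05, 15:10-16:55.

09:10-10:30, 12:00-13:05, 15:10-16:55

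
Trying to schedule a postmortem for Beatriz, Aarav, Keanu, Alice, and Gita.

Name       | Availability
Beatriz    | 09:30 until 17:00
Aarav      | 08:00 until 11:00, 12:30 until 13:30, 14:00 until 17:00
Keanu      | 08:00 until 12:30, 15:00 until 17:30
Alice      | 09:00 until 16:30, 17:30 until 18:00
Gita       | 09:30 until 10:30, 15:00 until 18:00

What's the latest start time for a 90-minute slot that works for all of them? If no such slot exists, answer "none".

Beatriz ∩ Aarav: 09:30-11:00, 12:30-13:30, 14:00-17:00.
Beatriz ∩ Aarav ∩ Keanu: 09:30-11:00, 15:00-17:00.
Beatriz ∩ Aarav ∩ Keanu ∩ Alice: 09:30-11:00, 15:00-16:30.
Beatriz ∩ Aarav ∩ Keanu ∩ Alice ∩ Gita: 09:30-10:30, 15:00-16:30.
The last common window of at least 90 minutes is 15:00-16:30; a 90-minute meeting can start as late as 15:00 and still end by 16:30.

15:00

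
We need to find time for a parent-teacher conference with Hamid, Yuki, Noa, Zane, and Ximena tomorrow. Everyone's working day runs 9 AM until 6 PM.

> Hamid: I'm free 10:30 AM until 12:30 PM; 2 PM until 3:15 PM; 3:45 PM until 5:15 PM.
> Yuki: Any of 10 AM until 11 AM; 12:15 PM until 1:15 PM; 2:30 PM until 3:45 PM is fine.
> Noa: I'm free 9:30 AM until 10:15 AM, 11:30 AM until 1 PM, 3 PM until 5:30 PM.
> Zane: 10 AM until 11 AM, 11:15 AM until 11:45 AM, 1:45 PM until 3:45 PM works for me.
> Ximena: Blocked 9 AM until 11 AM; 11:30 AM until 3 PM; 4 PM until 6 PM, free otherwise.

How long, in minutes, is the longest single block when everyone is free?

Hamid free: 10:30-12:30, 14:00-15:15, 15:45-17:15.
Yuki free: 10:00-11:00, 12:15-13:15, 14:30-15:45.
Noa free: 09:30-10:15, 11:30-13:00, 15:00-17:30.
Zane free: 10:00-11:00, 11:15-11:45, 13:45-15:45.
Ximena free: 11:00-11:30, 15:00-16:00 (invert busy blocks within the working day).
Hamid ∩ Yuki: 10:30-11:00, 12:15-12:30, 14:30-15:15.
Hamid ∩ Yuki ∩ Noa: 12:15-12:30, 15:00-15:15.
Hamid ∩ Yuki ∩ Noa ∩ Zane: 15:00-15:15.
Hamid ∩ Yuki ∩ Noa ∩ Zane ∩ Ximena: 15:00-15:15.
The longest is 15:00-15:15 at 15 minutes.

15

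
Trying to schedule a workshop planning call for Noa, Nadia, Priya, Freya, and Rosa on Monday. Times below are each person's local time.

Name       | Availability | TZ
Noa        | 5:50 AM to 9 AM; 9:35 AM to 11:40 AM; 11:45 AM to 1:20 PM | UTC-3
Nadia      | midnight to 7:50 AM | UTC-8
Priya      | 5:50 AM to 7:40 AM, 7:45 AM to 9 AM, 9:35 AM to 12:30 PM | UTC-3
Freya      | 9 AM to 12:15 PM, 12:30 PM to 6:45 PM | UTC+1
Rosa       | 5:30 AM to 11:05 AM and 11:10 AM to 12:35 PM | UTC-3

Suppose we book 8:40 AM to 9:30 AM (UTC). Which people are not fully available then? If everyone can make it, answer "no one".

Noa in UTC: 08:50-12:00, 12:35-14:40, 14:45-16:20 (add 3h to convert from UTC-3).
Nadia in UTC: 08:00-15:50 (add 8h to convert from UTC-8).
Priya in UTC: 08:50-10:40, 10:45-12:00, 12:35-15:30 (add 3h to convert from UTC-3).
Freya in UTC: 08:00-11:15, 11:30-17:45 (subtract 1h to convert from UTC+1).
Rosa in UTC: 08:30-14:05, 14:10-15:35 (add 3h to convert from UTC-3).
Noa: not fully free for 08:40-09:30. Nadia: free for 08:40-09:30. Priya: not fully free for 08:40-09:30. Freya: free for 08:40-09:30. Rosa: free for 08:40-09:30.

Noa, Priya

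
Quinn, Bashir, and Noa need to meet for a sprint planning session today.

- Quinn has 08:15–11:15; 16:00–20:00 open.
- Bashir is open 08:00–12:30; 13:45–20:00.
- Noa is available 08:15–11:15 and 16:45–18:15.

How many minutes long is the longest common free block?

Quinn ∩ Bashir: 08:15-11:15, 16:00-20:00.
Quinn ∩ Bashir ∩ Noa: 08:15-11:15, 16:45-18:15.
So the common availability across everyone is 08:15-11:15, 16:45-18:15.
The longest is 08:15-11:15 at 180 minutes.

180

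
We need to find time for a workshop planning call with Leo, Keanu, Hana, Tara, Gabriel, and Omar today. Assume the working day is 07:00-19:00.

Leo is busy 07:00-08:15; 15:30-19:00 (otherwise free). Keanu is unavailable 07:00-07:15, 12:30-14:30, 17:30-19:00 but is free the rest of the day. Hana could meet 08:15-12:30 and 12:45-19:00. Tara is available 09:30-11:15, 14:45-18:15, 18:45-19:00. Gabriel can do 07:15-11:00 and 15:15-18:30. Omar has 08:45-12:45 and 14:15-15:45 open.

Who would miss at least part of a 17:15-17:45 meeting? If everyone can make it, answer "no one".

Leo free: 08:15-15:30 (invert busy blocks within the working day).
Keanu free: 07:15-12:30, 14:30-17:30 (invert busy blocks within the working day).
Hana free: 08:15-12:30, 12:45-19:00.
Tara free: 09:30-11:15, 14:45-18:15, 18:45-19:00.
Gabriel free: 07:15-11:00, 15:15-18:30.
Omar free: 08:45-12:45, 14:15-15:45.
Leo: not fully free for 17:15-17:45. Keanu: not fully free for 17:15-17:45. Hana: free for 17:15-17:45. Tara: free for 17:15-17:45. Gabriel: free for 17:15-17:45. Omar: not fully free for 17:15-17:45.

Keanu, Leo, Omar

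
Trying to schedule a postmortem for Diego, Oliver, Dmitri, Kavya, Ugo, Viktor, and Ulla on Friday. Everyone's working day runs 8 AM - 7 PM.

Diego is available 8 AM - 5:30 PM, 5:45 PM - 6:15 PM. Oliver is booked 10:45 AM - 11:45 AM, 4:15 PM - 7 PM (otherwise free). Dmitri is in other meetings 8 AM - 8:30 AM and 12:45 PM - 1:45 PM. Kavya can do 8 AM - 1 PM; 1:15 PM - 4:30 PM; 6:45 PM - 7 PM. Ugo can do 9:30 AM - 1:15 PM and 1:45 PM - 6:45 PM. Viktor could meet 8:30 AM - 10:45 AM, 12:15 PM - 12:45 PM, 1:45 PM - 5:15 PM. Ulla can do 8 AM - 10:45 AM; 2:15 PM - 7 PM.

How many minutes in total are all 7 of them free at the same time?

195

Diego free: 08:00-17:30, 17:45-18:15.
Oliver free: 08:00-10:45, 11:45-16:15 (invert busy blocks within the working day).
Dmitri free: 08:30-12:45, 13:45-19:00 (invert busy blocks within the working day).
Kavya free: 08:00-13:00, 13:15-16:30, 18:45-19:00.
Ugo free: 09:30-13:15, 13:45-18:45.
Viktor free: 08:30-10:45, 12:15-12:45, 13:45-17:15.
Ulla free: 08:00-10:45, 14:15-19:00.
Diego ∩ Oliver: 08:00-10:45, 11:45-16:15.
Diego ∩ Oliver ∩ Dmitri: 08:30-10:45, 11:45-12:45, 13:45-16:15.
Diego ∩ Oliver ∩ Dmitri ∩ Kavya: 08:30-10:45, 11:45-12:45, 13:45-16:15.
Diego ∩ Oliver ∩ Dmitri ∩ Kavya ∩ Ugo: 09:30-10:45, 11:45-12:45, 13:45-16:15.
Diego ∩ Oliver ∩ Dmitri ∩ Kavya ∩ Ugo ∩ Viktor: 09:30-10:45, 12:15-12:45, 13:45-16:15.
Diego ∩ Oliver ∩ Dmitri ∩ Kavya ∩ Ugo ∩ Viktor ∩ Ulla: 09:30-10:45, 14:15-16:15.
Summing the common windows: 75 + 120 = 195 minutes.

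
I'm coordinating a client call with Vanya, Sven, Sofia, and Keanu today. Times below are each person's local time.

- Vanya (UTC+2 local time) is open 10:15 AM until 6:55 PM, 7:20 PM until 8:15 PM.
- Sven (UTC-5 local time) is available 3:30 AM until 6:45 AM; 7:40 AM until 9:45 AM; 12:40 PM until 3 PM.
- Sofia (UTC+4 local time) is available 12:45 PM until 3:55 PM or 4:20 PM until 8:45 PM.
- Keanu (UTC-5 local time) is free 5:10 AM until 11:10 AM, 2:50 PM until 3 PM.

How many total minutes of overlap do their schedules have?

220

Vanya in UTC: 08:15-16:55, 17:20-18:15 (subtract 2h to convert from UTC+2).
Sven in UTC: 08:30-11:45, 12:40-14:45, 17:40-20:00 (add 5h to convert from UTC-5).
Sofia in UTC: 08:45-11:55, 12:20-16:45 (subtract 4h to convert from UTC+4).
Keanu in UTC: 10:10-16:10, 19:50-20:00 (add 5h to convert from UTC-5).
Vanya ∩ Sven: 08:30-11:45, 12:40-14:45, 17:40-18:15.
Vanya ∩ Sven ∩ Sofia: 08:45-11:45, 12:40-14:45.
Vanya ∩ Sven ∩ Sofia ∩ Keanu: 10:10-11:45, 12:40-14:45.
Those are the intersection windows.
Summing the common windows: 95 + 125 = 220 minutes.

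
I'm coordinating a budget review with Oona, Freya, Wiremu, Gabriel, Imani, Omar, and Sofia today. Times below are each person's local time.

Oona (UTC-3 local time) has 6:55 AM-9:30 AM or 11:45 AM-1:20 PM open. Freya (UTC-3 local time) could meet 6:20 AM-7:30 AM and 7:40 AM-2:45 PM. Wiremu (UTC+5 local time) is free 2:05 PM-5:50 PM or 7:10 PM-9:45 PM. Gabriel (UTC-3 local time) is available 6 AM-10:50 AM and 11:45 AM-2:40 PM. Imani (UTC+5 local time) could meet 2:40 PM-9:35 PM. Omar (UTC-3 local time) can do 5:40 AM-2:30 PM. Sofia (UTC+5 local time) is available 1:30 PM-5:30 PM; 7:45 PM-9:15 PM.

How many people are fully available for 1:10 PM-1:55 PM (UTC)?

Oona in UTC: 09:55-12:30, 14:45-16:20 (add 3h to convert from UTC-3).
Freya in UTC: 09:20-10:30, 10:40-17:45 (add 3h to convert from UTC-3).
Wiremu in UTC: 09:05-12:50, 14:10-16:45 (subtract 5h to convert from UTC+5).
Gabriel in UTC: 09:00-13:50, 14:45-17:40 (add 3h to convert from UTC-3).
Imani in UTC: 09:40-16:35 (subtract 5h to convert from UTC+5).
Omar in UTC: 08:40-17:30 (add 3h to convert from UTC-3).
Sofia in UTC: 08:30-12:30, 14:45-16:15 (subtract 5h to convert from UTC+5).
Freya, Imani, and Omar can make the full 13:10-13:55 slot — that's 3.

3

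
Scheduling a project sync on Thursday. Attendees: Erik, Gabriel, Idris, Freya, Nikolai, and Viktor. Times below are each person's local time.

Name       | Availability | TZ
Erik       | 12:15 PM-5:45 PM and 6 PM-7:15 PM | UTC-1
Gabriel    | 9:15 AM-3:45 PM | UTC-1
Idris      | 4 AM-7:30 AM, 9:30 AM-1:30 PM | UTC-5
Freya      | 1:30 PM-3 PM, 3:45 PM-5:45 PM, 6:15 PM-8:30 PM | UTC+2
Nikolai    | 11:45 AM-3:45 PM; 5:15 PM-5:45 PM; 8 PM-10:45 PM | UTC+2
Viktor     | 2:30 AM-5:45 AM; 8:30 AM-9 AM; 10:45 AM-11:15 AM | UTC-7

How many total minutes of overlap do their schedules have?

15

Erik in UTC: 13:15-18:45, 19:00-20:15 (add 1h to convert from UTC-1).
Gabriel in UTC: 10:15-16:45 (add 1h to convert from UTC-1).
Idris in UTC: 09:00-12:30, 14:30-18:30 (add 5h to convert from UTC-5).
Freya in UTC: 11:30-13:00, 13:45-15:45, 16:15-18:30 (subtract 2h to convert from UTC+2).
Nikolai in UTC: 09:45-13:45, 15:15-15:45, 18:00-20:45 (subtract 2h to convert from UTC+2).
Viktor in UTC: 09:30-12:45, 15:30-16:00, 17:45-18:15 (add 7h to convert from UTC-7).
Erik ∩ Gabriel: 13:15-16:45.
Erik ∩ Gabriel ∩ Idris: 14:30-16:45.
Erik ∩ Gabriel ∩ Idris ∩ Freya: 14:30-15:45, 16:15-16:45.
Erik ∩ Gabriel ∩ Idris ∩ Freya ∩ Nikolai: 15:15-15:45.
Erik ∩ Gabriel ∩ Idris ∩ Freya ∩ Nikolai ∩ Viktor: 15:30-15:45.
So the common availability across everyone is 15:30-15:45.
That's a single block of 15 minutes.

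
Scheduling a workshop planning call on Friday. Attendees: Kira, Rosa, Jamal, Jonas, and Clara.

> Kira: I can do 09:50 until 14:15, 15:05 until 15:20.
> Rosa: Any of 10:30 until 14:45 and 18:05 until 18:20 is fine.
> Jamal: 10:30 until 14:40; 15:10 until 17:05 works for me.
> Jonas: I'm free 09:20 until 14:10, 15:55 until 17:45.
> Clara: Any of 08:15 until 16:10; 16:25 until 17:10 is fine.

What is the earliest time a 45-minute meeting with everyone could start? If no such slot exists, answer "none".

10:30

Kira ∩ Rosa: 10:30-14:15.
Kira ∩ Rosa ∩ Jamal: 10:30-14:15.
Kira ∩ Rosa ∩ Jamal ∩ Jonas: 10:30-14:10.
Kira ∩ Rosa ∩ Jamal ∩ Jonas ∩ Clara: 10:30-14:10.
So the common availability across everyone is 10:30-14:10.
The first common window of at least 45 minutes is 10:30-14:10, so the earliest start is 10:30.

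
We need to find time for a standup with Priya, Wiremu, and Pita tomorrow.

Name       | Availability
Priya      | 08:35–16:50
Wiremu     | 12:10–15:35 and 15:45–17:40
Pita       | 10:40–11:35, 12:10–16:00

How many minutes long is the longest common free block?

Priya ∩ Wiremu: 12:10-15:35, 15:45-16:50.
Priya ∩ Wiremu ∩ Pita: 12:10-15:35, 15:45-16:00.
The longest is 12:10-15:35 at 205 minutes.

205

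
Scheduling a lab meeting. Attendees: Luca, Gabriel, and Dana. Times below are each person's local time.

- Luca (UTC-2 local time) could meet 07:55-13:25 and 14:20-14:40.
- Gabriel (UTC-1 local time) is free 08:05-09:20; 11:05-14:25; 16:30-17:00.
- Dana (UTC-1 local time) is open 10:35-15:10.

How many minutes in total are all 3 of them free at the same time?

Luca in UTC: 09:55-15:25, 16:20-16:40 (add 2h to convert from UTC-2).
Gabriel in UTC: 09:05-10:20, 12:05-15:25, 17:30-18:00 (add 1h to convert from UTC-1).
Dana in UTC: 11:35-16:10 (add 1h to convert from UTC-1).
Luca ∩ Gabriel: 09:55-10:20, 12:05-15:25.
Luca ∩ Gabriel ∩ Dana: 12:05-15:25.
Those are the intersection windows.
That's a single block of 200 minutes.

200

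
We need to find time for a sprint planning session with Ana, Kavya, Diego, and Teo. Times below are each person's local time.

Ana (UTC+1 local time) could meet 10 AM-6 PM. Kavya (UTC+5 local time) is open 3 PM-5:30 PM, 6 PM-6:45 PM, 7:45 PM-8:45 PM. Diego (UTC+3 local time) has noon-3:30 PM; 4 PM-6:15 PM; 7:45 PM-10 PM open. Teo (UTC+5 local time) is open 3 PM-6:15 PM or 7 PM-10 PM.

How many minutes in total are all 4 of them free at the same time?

Ana in UTC: 09:00-17:00 (subtract 1h to convert from UTC+1).
Kavya in UTC: 10:00-12:30, 13:00-13:45, 14:45-15:45 (subtract 5h to convert from UTC+5).
Diego in UTC: 09:00-12:30, 13:00-15:15, 16:45-19:00 (subtract 3h to convert from UTC+3).
Teo in UTC: 10:00-13:15, 14:00-17:00 (subtract 5h to convert from UTC+5).
Ana ∩ Kavya: 10:00-12:30, 13:00-13:45, 14:45-15:45.
Ana ∩ Kavya ∩ Diego: 10:00-12:30, 13:00-13:45, 14:45-15:15.
Ana ∩ Kavya ∩ Diego ∩ Teo: 10:00-12:30, 13:00-13:15, 14:45-15:15.
Summing the common windows: 150 + 15 + 30 = 195 minutes.

195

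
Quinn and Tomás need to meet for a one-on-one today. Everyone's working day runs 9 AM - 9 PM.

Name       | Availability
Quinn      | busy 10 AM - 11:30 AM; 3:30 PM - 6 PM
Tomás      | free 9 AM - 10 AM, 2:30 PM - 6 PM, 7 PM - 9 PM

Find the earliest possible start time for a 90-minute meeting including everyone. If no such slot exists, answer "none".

Quinn free: 09:00-10:00, 11:30-15:30, 18:00-21:00 (invert busy blocks within the working day).
Tomás free: 09:00-10:00, 14:30-18:00, 19:00-21:00.
Quinn ∩ Tomás: 09:00-10:00, 14:30-15:30, 19:00-21:00.
So the common availability across everyone is 09:00-10:00, 14:30-15:30, 19:00-21:00.
The first common window of at least 90 minutes is 19:00-21:00, so the earliest start is 19:00.

19:00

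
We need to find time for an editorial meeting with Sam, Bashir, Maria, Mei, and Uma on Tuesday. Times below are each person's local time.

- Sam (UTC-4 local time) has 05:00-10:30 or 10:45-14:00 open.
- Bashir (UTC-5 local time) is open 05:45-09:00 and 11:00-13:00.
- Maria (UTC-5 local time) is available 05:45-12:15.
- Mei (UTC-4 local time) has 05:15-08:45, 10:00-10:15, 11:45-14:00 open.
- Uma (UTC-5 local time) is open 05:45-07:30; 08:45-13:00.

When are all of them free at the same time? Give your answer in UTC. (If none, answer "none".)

10:45-12:30, 16:00-17:15

Sam in UTC: 09:00-14:30, 14:45-18:00 (add 4h to convert from UTC-4).
Bashir in UTC: 10:45-14:00, 16:00-18:00 (add 5h to convert from UTC-5).
Maria in UTC: 10:45-17:15 (add 5h to convert from UTC-5).
Mei in UTC: 09:15-12:45, 14:00-14:15, 15:45-18:00 (add 4h to convert from UTC-4).
Uma in UTC: 10:45-12:30, 13:45-18:00 (add 5h to convert from UTC-5).
Sam ∩ Bashir: 10:45-14:00, 16:00-18:00.
Sam ∩ Bashir ∩ Maria: 10:45-14:00, 16:00-17:15.
Sam ∩ Bashir ∩ Maria ∩ Mei: 10:45-12:45, 16:00-17:15.
Sam ∩ Bashir ∩ Maria ∩ Mei ∩ Uma: 10:45-12:30, 16:00-17:15.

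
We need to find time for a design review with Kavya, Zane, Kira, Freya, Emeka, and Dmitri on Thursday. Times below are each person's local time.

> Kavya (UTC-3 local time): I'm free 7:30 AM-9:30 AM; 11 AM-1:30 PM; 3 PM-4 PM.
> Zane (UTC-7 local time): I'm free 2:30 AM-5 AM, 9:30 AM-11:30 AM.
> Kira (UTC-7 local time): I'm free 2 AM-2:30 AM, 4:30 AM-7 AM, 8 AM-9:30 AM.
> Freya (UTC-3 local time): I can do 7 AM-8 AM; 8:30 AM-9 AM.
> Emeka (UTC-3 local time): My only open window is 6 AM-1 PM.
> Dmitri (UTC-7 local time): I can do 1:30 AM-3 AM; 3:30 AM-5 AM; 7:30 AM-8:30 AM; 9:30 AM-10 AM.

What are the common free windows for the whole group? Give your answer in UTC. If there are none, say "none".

11:30-12:00

Kavya in UTC: 10:30-12:30, 14:00-16:30, 18:00-19:00 (add 3h to convert from UTC-3).
Zane in UTC: 09:30-12:00, 16:30-18:30 (add 7h to convert from UTC-7).
Kira in UTC: 09:00-09:30, 11:30-14:00, 15:00-16:30 (add 7h to convert from UTC-7).
Freya in UTC: 10:00-11:00, 11:30-12:00 (add 3h to convert from UTC-3).
Emeka in UTC: 09:00-16:00 (add 3h to convert from UTC-3).
Dmitri in UTC: 08:30-10:00, 10:30-12:00, 14:30-15:30, 16:30-17:00 (add 7h to convert from UTC-7).
Kavya ∩ Zane: 10:30-12:00, 18:00-18:30.
Kavya ∩ Zane ∩ Kira: 11:30-12:00.
Kavya ∩ Zane ∩ Kira ∩ Freya: 11:30-12:00.
Kavya ∩ Zane ∩ Kira ∩ Freya ∩ Emeka: 11:30-12:00.
Kavya ∩ Zane ∩ Kira ∩ Freya ∩ Emeka ∩ Dmitri: 11:30-12:00.
Those are the intersection windows.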